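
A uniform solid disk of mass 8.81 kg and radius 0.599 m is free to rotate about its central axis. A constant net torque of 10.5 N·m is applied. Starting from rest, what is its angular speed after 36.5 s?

ω ≈ 242 rad/s

I = ½MR² = (1/2)(8.81)(0.599)² = 1.581 kg·m².
α = τ/I = 10.5/1.581 = 6.643 rad/s².
ω = ω₀ + αt = 0 + (6.643)(36.5) = 242.5 rad/s.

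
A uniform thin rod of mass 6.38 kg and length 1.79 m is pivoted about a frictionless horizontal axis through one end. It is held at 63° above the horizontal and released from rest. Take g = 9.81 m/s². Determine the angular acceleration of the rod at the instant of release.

α ≈ 3.73 rad/s²

About the pivot, I = (1/3)ML² = (1/3)(6.38)(1.79)² = 6.814 kg·m².
The weight acts at the center, a distance L/2 = 0.8950 m from the pivot; τ = Mg(L/2) cos 63° = 25.43 N·m.
α = τ/I = 25.43/6.814 = 3.732 rad/s².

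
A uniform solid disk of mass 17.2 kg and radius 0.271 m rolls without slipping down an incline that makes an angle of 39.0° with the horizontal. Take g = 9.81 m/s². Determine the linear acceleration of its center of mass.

Translation along the incline: Mg sinθ − f = Ma.
Rotation about the center: fR = Iα with I = ½MR². No-slip gives a = αR, so f = (I/R²)a = (1/2)M a.
Substituting: Mg sinθ = (1 + 0.5000)Ma, so a = g sinθ/(1 + 0.5000) = (9.81) sin 39.0° / 1.500 = 4.116 m/s².

a ≈ 4.12 m/s²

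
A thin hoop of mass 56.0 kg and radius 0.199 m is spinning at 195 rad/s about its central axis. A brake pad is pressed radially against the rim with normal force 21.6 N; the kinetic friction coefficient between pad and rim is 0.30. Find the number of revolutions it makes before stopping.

I = MR² = (56.0)(0.199)² = 2.218 kg·m².
Friction force f = μN = (0.30)(21.6) = 6.480 N at the rim; torque magnitude τ = fR = 1.290 N·m, opposing ω.
|α| = τ/I = 1.290/2.218 = 0.5815 rad/s² (deceleration).
ω² = ω₀² − 2|α|θ with ω = 0 ⇒ θ = ω₀²/(2|α|) = 32700 rad = 5204 rev.

≈ 5200 revolutions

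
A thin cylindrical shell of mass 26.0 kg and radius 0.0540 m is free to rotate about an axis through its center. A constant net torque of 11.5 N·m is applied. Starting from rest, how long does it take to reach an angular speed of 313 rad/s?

t ≈ 2.06 s

I = MR² = (26.0)(0.0540)² = 0.07582 kg·m².
α = τ/I = 11.5/0.07582 = 151.7 rad/s².
ω = αt ⇒ t = ω/α = 313/151.7 = 2.064 s.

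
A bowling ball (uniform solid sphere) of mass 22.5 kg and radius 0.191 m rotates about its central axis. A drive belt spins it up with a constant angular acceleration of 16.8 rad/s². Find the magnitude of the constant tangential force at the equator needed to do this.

I = (2/5)MR² = (2/5)(22.5)(0.191)² = 0.3283 kg·m².
The required torque is τ = Iα = (0.3283)(16.80) = 5.516 N·m.
A tangential force at the equator gives τ = FR, so F = τ/R = 5.516/0.191 = 28.88 N.

F ≈ 28.9 N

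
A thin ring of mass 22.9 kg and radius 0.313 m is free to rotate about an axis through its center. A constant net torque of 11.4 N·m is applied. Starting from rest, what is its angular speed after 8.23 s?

ω ≈ 41.8 rad/s

I = MR² = (22.9)(0.313)² = 2.243 kg·m².
α = τ/I = 11.4/2.243 = 5.081 rad/s².
ω = ω₀ + αt = 0 + (5.081)(8.23) = 41.82 rad/s.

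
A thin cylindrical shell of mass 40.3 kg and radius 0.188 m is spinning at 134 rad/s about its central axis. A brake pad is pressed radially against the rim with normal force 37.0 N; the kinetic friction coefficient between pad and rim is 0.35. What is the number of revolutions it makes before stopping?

I = MR² = (40.3)(0.188)² = 1.424 kg·m².
Friction force f = μN = (0.35)(37.0) = 12.95 N at the rim; torque magnitude τ = fR = 2.435 N·m, opposing ω.
|α| = τ/I = 2.435/1.424 = 1.709 rad/s² (deceleration).
ω² = ω₀² − 2|α|θ with ω = 0 ⇒ θ = ω₀²/(2|α|) = 5253 rad = 836.0 rev.

≈ 836 revolutions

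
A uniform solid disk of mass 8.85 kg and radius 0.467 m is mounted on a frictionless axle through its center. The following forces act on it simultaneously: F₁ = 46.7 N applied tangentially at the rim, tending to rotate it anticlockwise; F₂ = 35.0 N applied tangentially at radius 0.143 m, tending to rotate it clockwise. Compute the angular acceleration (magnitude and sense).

I = ½MR² = (1/2)(8.85)(0.467)² = 0.9650 kg·m².
Taking anticlockwise as positive: τ₁ = +(46.7)(0.467) = +21.81 N·m; τ₂ = −(35.0)(0.143) = −5.005 N·m.
Net torque τ = 16.80 N·m.
α = τ/I = 16.80/0.9650 = 17.41 rad/s².

α ≈ 17.4 rad/s², anticlockwise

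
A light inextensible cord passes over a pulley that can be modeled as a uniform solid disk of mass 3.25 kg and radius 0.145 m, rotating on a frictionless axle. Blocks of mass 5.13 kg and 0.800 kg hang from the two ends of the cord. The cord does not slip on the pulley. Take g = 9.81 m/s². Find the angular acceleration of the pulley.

α ≈ 38.8 rad/s²

I = ½MR² = (1/2)(3.25)(0.145)² = 0.03417 kg·m².
Heavier block: m₁g − T₁ = m₁a. Lighter block: T₂ − m₂g = m₂a.
Pulley: (T₁ − T₂)R = Iα = I(a/R), so T₁ − T₂ = (I/R²)a = (1/2)M_p a = 1.625·a.
Adding the three: (m₁ − m₂)g = (m₁ + m₂ + 1.625)a, so a = (5.13 − 0.800)(9.81)/(5.13 + 0.800 + 1.625) = 5.622 m/s².
α = a/R = 5.622/0.145 = 38.78 rad/s².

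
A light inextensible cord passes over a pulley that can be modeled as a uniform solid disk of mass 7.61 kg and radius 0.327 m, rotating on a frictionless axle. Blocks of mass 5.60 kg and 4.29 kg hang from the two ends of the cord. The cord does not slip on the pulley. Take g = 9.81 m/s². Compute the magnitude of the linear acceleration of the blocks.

I = ½MR² = (1/2)(7.61)(0.327)² = 0.4069 kg·m².
Heavier block: m₁g − T₁ = m₁a. Lighter block: T₂ − m₂g = m₂a.
Pulley: (T₁ − T₂)R = Iα = I(a/R), so T₁ − T₂ = (I/R²)a = (1/2)M_p a = 3.805·a.
Adding the three: (m₁ − m₂)g = (m₁ + m₂ + 3.805)a, so a = (5.60 − 4.29)(9.81)/(5.60 + 4.29 + 3.805) = 0.9384 m/s².

a ≈ 0.938 m/s²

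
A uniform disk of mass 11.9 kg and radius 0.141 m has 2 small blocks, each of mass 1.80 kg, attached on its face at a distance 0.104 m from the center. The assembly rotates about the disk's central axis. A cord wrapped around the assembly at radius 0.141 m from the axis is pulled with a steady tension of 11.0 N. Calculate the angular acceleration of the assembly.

α ≈ 9.86 rad/s²

I_disk = ½MR² = ½(11.9)(0.141)² = 0.1183 kg·m².
I_blocks = 2·m·r² = 2(1.80)(0.104)² = 0.03894 kg·m².
Total I = 0.1572 kg·m².
τ = F r = (11.0)(0.141) = 1.551 N·m.
α = τ/I = 1.551/0.1572 = 9.865 rad/s².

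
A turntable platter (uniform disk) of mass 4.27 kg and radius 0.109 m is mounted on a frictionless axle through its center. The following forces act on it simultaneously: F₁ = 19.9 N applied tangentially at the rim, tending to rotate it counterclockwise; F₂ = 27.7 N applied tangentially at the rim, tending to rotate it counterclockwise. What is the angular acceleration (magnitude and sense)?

I = ½MR² = (1/2)(4.27)(0.109)² = 0.02537 kg·m².
Taking counterclockwise as positive: τ₁ = +(19.9)(0.109) = +2.169 N·m; τ₂ = +(27.7)(0.109) = +3.019 N·m.
Net torque τ = 5.188 N·m.
α = τ/I = 5.188/0.02537 = 204.5 rad/s².

α ≈ 205 rad/s², counterclockwise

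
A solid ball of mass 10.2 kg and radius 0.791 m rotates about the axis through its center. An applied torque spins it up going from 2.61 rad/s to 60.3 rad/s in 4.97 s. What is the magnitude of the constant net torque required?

τ ≈ 29.6 N·m

I = (2/5)MR² = (2/5)(10.2)(0.791)² = 2.553 kg·m².
α = Δω/Δt = (60.3 − 2.61)/4.97 = 11.61 rad/s².
τ = Iα = (2.553)(11.61) = 29.63 N·m.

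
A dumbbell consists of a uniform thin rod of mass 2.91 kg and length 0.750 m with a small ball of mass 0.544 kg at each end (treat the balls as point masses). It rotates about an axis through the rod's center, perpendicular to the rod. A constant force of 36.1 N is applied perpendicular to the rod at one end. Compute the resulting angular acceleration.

I_rod = (1/12)ML² = (1/12)(2.91)(0.750)² = 0.1364 kg·m².
I_balls = 2·m·(L/2)² = 2(0.544)(0.3750)² = 0.1530 kg·m².
Total I = 0.2894 kg·m².
τ = F·(L/2) = (36.1)(0.375) = 13.54 N·m.
α = τ/I = 13.54/0.2894 = 46.78 rad/s².

α ≈ 46.8 rad/s²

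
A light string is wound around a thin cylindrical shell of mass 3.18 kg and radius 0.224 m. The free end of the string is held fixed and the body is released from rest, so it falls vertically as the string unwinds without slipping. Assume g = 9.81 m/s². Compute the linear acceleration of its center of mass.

Translation: Mg − T = Ma. Rotation about the center: TR = Iα with I = MR².
With a = αR: T = (I/R²)a = M a, so Mg = (1 + 1.000)Ma.
a = g/(1 + 1.000) = 9.81/2.000 = 4.905 m/s².

a ≈ 4.91 m/s²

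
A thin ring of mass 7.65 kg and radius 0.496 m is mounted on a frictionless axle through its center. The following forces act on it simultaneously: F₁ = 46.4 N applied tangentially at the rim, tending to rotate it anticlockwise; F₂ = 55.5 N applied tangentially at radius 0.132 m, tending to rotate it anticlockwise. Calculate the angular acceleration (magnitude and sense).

α ≈ 16.1 rad/s², anticlockwise

I = MR² = (7.65)(0.496)² = 1.882 kg·m².
Taking anticlockwise as positive: τ₁ = +(46.4)(0.496) = +23.01 N·m; τ₂ = +(55.5)(0.132) = +7.326 N·m.
Net torque τ = 30.34 N·m.
α = τ/I = 30.34/1.882 = 16.12 rad/s².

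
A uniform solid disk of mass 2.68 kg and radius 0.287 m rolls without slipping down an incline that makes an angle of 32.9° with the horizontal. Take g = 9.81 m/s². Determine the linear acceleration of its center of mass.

a ≈ 3.55 m/s²

Translation along the incline: Mg sinθ − f = Ma.
Rotation about the center: fR = Iα with I = ½MR². No-slip gives a = αR, so f = (I/R²)a = (1/2)M a.
Substituting: Mg sinθ = (1 + 0.5000)Ma, so a = g sinθ/(1 + 0.5000) = (9.81) sin 32.9° / 1.500 = 3.552 m/s².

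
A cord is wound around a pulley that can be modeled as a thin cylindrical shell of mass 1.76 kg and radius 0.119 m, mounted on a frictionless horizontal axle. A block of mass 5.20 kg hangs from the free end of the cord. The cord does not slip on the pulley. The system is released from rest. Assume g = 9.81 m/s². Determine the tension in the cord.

T ≈ 12.9 N

I = MR² = (1.76)(0.119)² = 0.02492 kg·m².
Block: mg − T = ma. Pulley: TR = Iα. No-slip: a = αR, so T = (I/R²)a = 1.760·a.
Then mg = (m + 1.760)a, so a = (5.20)(9.81)/(5.20 + 1.760) = 7.329 m/s².
T = 1.760·a = 12.90 N.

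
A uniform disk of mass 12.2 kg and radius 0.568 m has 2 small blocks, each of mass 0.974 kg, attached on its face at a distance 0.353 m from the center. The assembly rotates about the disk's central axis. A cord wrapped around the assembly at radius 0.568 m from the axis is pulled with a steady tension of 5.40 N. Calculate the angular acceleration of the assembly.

α ≈ 1.39 rad/s²

I_disk = ½MR² = ½(12.2)(0.568)² = 1.968 kg·m².
I_blocks = 2·m·r² = 2(0.974)(0.353)² = 0.2427 kg·m².
Total I = 2.211 kg·m².
τ = F r = (5.40)(0.568) = 3.067 N·m.
α = τ/I = 3.067/2.211 = 1.387 rad/s².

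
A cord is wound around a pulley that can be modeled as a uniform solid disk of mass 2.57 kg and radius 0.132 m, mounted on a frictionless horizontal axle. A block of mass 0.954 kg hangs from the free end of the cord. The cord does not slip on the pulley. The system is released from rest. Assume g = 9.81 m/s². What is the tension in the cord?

T ≈ 5.37 N

I = ½MR² = (1/2)(2.57)(0.132)² = 0.02239 kg·m².
Block: mg − T = ma. Pulley: TR = Iα. No-slip: a = αR, so T = (I/R²)a = 1.285·a.
Then mg = (m + 1.285)a, so a = (0.954)(9.81)/(0.954 + 1.285) = 4.180 m/s².
T = 1.285·a = 5.371 N.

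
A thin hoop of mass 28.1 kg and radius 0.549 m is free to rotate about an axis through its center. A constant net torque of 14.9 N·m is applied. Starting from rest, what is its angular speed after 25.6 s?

ω ≈ 45.0 rad/s

I = MR² = (28.1)(0.549)² = 8.469 kg·m².
α = τ/I = 14.9/8.469 = 1.759 rad/s².
ω = ω₀ + αt = 0 + (1.759)(25.6) = 45.04 rad/s.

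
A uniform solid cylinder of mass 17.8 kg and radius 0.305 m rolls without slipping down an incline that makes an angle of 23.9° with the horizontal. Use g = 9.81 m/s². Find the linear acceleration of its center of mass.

a ≈ 2.65 m/s²

Translation along the incline: Mg sinθ − f = Ma.
Rotation about the center: fR = Iα with I = ½MR². No-slip gives a = αR, so f = (I/R²)a = (1/2)M a.
Substituting: Mg sinθ = (1 + 0.5000)Ma, so a = g sinθ/(1 + 0.5000) = (9.81) sin 23.9° / 1.500 = 2.650 m/s².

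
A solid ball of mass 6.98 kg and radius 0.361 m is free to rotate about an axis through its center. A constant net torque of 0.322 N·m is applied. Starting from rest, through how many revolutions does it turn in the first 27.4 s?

I = (2/5)MR² = (2/5)(6.98)(0.361)² = 0.3639 kg·m².
α = τ/I = 0.322/0.3639 = 0.8850 rad/s².
θ = ½αt² = ½(0.8850)(27.4)² = 332.2 rad.
Revolutions = θ/(2π) = 52.87.

≈ 52.9 revolutions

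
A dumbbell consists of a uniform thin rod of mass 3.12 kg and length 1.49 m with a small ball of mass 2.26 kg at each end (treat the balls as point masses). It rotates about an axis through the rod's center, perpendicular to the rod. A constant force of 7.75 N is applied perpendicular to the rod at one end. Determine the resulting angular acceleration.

α ≈ 1.87 rad/s²

I_rod = (1/12)ML² = (1/12)(3.12)(1.49)² = 0.5772 kg·m².
I_balls = 2·m·(L/2)² = 2(2.26)(0.7450)² = 2.509 kg·m².
Total I = 3.086 kg·m².
τ = F·(L/2) = (7.75)(0.745) = 5.774 N·m.
α = τ/I = 5.774/3.086 = 1.871 rad/s².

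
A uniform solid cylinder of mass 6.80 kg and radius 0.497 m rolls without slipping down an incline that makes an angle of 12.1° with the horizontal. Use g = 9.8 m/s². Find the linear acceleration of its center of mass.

Translation along the incline: Mg sinθ − f = Ma.
Rotation about the center: fR = Iα with I = ½MR². No-slip gives a = αR, so f = (I/R²)a = (1/2)M a.
Substituting: Mg sinθ = (1 + 0.5000)Ma, so a = g sinθ/(1 + 0.5000) = (9.8) sin 12.1° / 1.500 = 1.370 m/s².

a ≈ 1.37 m/s²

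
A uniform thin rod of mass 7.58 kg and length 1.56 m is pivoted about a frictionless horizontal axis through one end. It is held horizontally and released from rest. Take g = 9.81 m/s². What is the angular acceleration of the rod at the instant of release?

α ≈ 9.43 rad/s²

About the pivot, I = (1/3)ML² = (1/3)(7.58)(1.56)² = 6.149 kg·m².
The weight acts at the center, a distance L/2 = 0.7800 m from the pivot; τ = Mg(L/2) = 58.00 N·m.
α = τ/I = 58.00/6.149 = 9.433 rad/s².
(Equivalently α = (3g/(2L)) = 9.433 rad/s².)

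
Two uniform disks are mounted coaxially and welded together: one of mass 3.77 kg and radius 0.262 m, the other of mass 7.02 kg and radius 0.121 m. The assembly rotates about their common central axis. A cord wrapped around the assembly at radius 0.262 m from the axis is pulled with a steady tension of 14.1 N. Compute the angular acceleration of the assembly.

I = ½M₁R₁² + ½M₂R₂² = ½(3.77)(0.262)² + ½(7.02)(0.121)² = 0.1808 kg·m².
τ = F r = (14.1)(0.262) = 3.694 N·m.
α = τ/I = 3.694/0.1808 = 20.43 rad/s².

α ≈ 20.4 rad/s²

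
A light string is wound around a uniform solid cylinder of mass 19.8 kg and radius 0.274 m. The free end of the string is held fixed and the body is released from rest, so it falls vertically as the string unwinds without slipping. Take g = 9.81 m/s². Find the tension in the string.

T ≈ 64.7 N

Translation: Mg − T = Ma. Rotation about the center: TR = Iα with I = ½MR².
With a = αR: T = (I/R²)a = (1/2)M a, so Mg = (1 + 0.5000)Ma.
a = g/(1 + 0.5000) = 9.81/1.500 = 6.540 m/s².
T = 0.5000·M·a = (0.5000)(19.8)(6.540) = 64.75 N.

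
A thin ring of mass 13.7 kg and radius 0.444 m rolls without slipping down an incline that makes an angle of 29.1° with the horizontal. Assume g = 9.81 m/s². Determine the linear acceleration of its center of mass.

a ≈ 2.39 m/s²

Translation along the incline: Mg sinθ − f = Ma.
Rotation about the center: fR = Iα with I = MR². No-slip gives a = αR, so f = (I/R²)a = M a.
Substituting: Mg sinθ = (1 + 1.000)Ma, so a = g sinθ/(1 + 1.000) = (9.81) sin 29.1° / 2.000 = 2.385 m/s².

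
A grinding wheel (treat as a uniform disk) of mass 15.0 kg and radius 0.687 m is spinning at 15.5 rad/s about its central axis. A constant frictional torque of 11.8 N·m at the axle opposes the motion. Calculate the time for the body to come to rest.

t ≈ 4.65 s

I = ½MR² = (1/2)(15.0)(0.687)² = 3.540 kg·m².
The net torque has magnitude 11.8 N·m, opposing ω.
|α| = τ/I = 11.80/3.540 = 3.334 rad/s² (deceleration).
0 = ω₀ − |α|t ⇒ t = ω₀/|α| = 15.5/3.334 = 4.650 s.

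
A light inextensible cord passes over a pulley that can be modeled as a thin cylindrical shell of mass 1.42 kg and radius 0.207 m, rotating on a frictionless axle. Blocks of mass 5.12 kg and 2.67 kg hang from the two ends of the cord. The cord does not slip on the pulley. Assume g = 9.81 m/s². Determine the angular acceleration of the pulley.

α ≈ 12.6 rad/s²

I = MR² = (1.42)(0.207)² = 0.06085 kg·m².
Heavier block: m₁g − T₁ = m₁a. Lighter block: T₂ − m₂g = m₂a.
Pulley: (T₁ − T₂)R = Iα = I(a/R), so T₁ − T₂ = (I/R²)a = 1·M_p a = 1.420·a.
Adding the three: (m₁ − m₂)g = (m₁ + m₂ + 1.420)a, so a = (5.12 − 2.67)(9.81)/(5.12 + 2.67 + 1.420) = 2.610 m/s².
α = a/R = 2.610/0.207 = 12.61 rad/s².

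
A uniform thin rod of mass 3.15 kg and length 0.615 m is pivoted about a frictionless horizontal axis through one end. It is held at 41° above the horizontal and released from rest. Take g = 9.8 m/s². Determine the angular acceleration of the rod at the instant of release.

About the pivot, I = (1/3)ML² = (1/3)(3.15)(0.615)² = 0.3971 kg·m².
The weight acts at the center, a distance L/2 = 0.3075 m from the pivot; τ = Mg(L/2) cos 41° = 7.164 N·m.
α = τ/I = 7.164/0.3971 = 18.04 rad/s².
(Equivalently α = (3g/(2L)) cos 41° = 18.04 rad/s².)

α ≈ 18.0 rad/s²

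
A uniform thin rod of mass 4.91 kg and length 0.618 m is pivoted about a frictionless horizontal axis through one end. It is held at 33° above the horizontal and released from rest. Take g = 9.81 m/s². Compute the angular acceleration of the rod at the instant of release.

α ≈ 20.0 rad/s²

About the pivot, I = (1/3)ML² = (1/3)(4.91)(0.618)² = 0.6251 kg·m².
The weight acts at the center, a distance L/2 = 0.3090 m from the pivot; τ = Mg(L/2) cos 33° = 12.48 N·m.
α = τ/I = 12.48/0.6251 = 19.97 rad/s².
(Equivalently α = (3g/(2L)) cos 33° = 19.97 rad/s².)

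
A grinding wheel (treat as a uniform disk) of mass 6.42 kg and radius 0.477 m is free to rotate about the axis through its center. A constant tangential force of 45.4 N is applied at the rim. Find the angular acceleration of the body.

α ≈ 29.7 rad/s²

I = ½MR² = (1/2)(6.42)(0.477)² = 0.7304 kg·m².
τ = F R = (45.4)(0.477) = 21.66 N·m.
From τ = Iα: α = 21.66/0.7304 = 29.65 rad/s².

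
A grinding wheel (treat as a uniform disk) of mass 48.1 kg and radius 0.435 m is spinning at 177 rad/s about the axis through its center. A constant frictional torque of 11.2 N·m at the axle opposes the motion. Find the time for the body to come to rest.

I = ½MR² = (1/2)(48.1)(0.435)² = 4.551 kg·m².
The net torque has magnitude 11.2 N·m, opposing ω.
|α| = τ/I = 11.20/4.551 = 2.461 rad/s² (deceleration).
0 = ω₀ − |α|t ⇒ t = ω₀/|α| = 177/2.461 = 71.92 s.

t ≈ 71.9 s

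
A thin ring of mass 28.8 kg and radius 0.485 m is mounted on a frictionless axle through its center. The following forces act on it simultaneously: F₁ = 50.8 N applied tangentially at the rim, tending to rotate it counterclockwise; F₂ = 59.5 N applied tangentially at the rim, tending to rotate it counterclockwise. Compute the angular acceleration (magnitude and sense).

α ≈ 7.90 rad/s², counterclockwise

I = MR² = (28.8)(0.485)² = 6.774 kg·m².
Taking counterclockwise as positive: τ₁ = +(50.8)(0.485) = +24.64 N·m; τ₂ = +(59.5)(0.485) = +28.86 N·m.
Net torque τ = 53.50 N·m.
α = τ/I = 53.50/6.774 = 7.897 rad/s².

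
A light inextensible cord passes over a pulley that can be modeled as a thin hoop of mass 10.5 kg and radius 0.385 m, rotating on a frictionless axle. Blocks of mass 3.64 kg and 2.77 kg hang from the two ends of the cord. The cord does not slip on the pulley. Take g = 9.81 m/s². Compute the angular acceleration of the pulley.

I = MR² = (10.5)(0.385)² = 1.556 kg·m².
Heavier block: m₁g − T₁ = m₁a. Lighter block: T₂ − m₂g = m₂a.
Pulley: (T₁ − T₂)R = Iα = I(a/R), so T₁ − T₂ = (I/R²)a = 1·M_p a = 10.50·a.
Adding the three: (m₁ − m₂)g = (m₁ + m₂ + 10.50)a, so a = (3.64 − 2.77)(9.81)/(3.64 + 2.77 + 10.50) = 0.5047 m/s².
α = a/R = 0.5047/0.385 = 1.311 rad/s².

α ≈ 1.31 rad/s²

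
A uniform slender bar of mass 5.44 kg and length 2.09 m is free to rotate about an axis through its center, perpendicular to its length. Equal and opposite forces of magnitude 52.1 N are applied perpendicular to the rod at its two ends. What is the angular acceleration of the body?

α ≈ 55.0 rad/s²

I = (1/12)ML² = (1/12)(5.44)(2.09)² = 1.980 kg·m².
The couple gives τ = F·(L/2) + F·(L/2) = F L = (52.1)(2.09) = 108.9 N·m.
Newton's second law for rotation, τ = Iα, gives α = τ/I = 108.9/1.980 = 54.99 rad/s².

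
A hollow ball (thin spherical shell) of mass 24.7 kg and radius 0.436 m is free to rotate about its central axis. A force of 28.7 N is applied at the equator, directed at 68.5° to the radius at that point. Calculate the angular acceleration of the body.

I = (2/3)MR² = (2/3)(24.7)(0.436)² = 3.130 kg·m².
Only the tangential component produces torque: τ = F R sinθ = (28.7)(0.436) sin 68.5° = 11.64 N·m.
From τ = Iα: α = 11.64/3.130 = 3.719 rad/s².

α ≈ 3.72 rad/s²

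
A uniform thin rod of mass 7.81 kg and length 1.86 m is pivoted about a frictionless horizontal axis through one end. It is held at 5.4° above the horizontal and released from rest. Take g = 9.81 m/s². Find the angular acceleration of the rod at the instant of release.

About the pivot, I = (1/3)ML² = (1/3)(7.81)(1.86)² = 9.006 kg·m².
The weight acts at the center, a distance L/2 = 0.9300 m from the pivot; τ = Mg(L/2) cos 5.4° = 70.94 N·m.
α = τ/I = 70.94/9.006 = 7.876 rad/s².

α ≈ 7.88 rad/s²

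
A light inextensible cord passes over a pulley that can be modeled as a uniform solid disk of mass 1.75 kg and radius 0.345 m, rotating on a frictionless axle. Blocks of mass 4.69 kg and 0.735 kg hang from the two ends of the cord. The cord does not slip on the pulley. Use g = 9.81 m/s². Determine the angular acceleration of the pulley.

I = ½MR² = (1/2)(1.75)(0.345)² = 0.1041 kg·m².
Heavier block: m₁g − T₁ = m₁a. Lighter block: T₂ − m₂g = m₂a.
Pulley: (T₁ − T₂)R = Iα = I(a/R), so T₁ − T₂ = (I/R²)a = (1/2)M_p a = 0.8750·a.
Adding the three: (m₁ − m₂)g = (m₁ + m₂ + 0.8750)a, so a = (4.69 − 0.735)(9.81)/(4.69 + 0.735 + 0.8750) = 6.159 m/s².
α = a/R = 6.159/0.345 = 17.85 rad/s².

α ≈ 17.9 rad/s²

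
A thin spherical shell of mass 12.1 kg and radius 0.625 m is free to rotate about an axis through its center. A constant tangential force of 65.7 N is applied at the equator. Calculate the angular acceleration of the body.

α ≈ 13.0 rad/s²

I = (2/3)MR² = (2/3)(12.1)(0.625)² = 3.151 kg·m².
τ = F R = (65.7)(0.625) = 41.06 N·m.
Newton's second law for rotation, τ = Iα, gives α = τ/I = 41.06/3.151 = 13.03 rad/s².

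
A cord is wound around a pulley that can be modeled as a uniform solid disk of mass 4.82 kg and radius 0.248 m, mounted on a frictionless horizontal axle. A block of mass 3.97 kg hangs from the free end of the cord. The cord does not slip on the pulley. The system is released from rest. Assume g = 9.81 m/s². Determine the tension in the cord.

I = ½MR² = (1/2)(4.82)(0.248)² = 0.1482 kg·m².
Block: mg − T = ma. Pulley: TR = Iα. No-slip: a = αR, so T = (I/R²)a = 2.410·a.
Then mg = (m + 2.410)a, so a = (3.97)(9.81)/(3.97 + 2.410) = 6.104 m/s².
T = 2.410·a = 14.71 N.

T ≈ 14.7 N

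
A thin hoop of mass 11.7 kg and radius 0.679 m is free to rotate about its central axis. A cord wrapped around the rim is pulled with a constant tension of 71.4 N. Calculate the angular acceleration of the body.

I = MR² = (11.7)(0.679)² = 5.394 kg·m².
τ = F R = (71.4)(0.679) = 48.48 N·m.
Newton's second law for rotation, τ = Iα, gives α = τ/I = 48.48/5.394 = 8.988 rad/s².

α ≈ 8.99 rad/s²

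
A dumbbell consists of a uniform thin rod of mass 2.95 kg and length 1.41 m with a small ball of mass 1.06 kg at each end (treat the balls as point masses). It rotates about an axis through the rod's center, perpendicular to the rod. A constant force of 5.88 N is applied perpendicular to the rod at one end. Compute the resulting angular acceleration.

I_rod = (1/12)ML² = (1/12)(2.95)(1.41)² = 0.4887 kg·m².
I_balls = 2·m·(L/2)² = 2(1.06)(0.7050)² = 1.054 kg·m².
Total I = 1.542 kg·m².
τ = F·(L/2) = (5.88)(0.705) = 4.145 N·m.
α = τ/I = 4.145/1.542 = 2.688 rad/s².

α ≈ 2.69 rad/s²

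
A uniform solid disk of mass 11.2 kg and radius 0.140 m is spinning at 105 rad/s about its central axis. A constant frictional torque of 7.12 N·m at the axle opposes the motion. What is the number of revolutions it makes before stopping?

≈ 13.5 revolutions

I = ½MR² = (1/2)(11.2)(0.140)² = 0.1098 kg·m².
The net torque has magnitude 7.12 N·m, opposing ω.
|α| = τ/I = 7.120/0.1098 = 64.87 rad/s² (deceleration).
ω² = ω₀² − 2|α|θ with ω = 0 ⇒ θ = ω₀²/(2|α|) = 84.98 rad = 13.52 rev.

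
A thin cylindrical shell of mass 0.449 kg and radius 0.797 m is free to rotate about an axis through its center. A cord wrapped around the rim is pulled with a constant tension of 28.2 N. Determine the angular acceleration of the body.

I = MR² = (0.449)(0.797)² = 0.2852 kg·m².
τ = F R = (28.2)(0.797) = 22.48 N·m.
From τ = Iα: α = 22.48/0.2852 = 78.80 rad/s².

α ≈ 78.8 rad/s²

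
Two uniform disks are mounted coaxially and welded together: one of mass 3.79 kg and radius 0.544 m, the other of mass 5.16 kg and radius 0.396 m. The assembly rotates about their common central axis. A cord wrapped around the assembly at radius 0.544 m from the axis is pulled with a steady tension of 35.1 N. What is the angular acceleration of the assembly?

α ≈ 19.8 rad/s²

I = ½M₁R₁² + ½M₂R₂² = ½(3.79)(0.544)² + ½(5.16)(0.396)² = 0.9654 kg·m².
τ = F r = (35.1)(0.544) = 19.09 N·m.
α = τ/I = 19.09/0.9654 = 19.78 rad/s².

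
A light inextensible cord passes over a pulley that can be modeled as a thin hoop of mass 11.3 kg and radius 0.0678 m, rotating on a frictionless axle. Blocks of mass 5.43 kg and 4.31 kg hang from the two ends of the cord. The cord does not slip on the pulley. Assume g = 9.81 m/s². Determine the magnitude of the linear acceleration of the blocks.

a ≈ 0.522 m/s²

I = MR² = (11.3)(0.0678)² = 0.05194 kg·m².
Heavier block: m₁g − T₁ = m₁a. Lighter block: T₂ − m₂g = m₂a.
Pulley: (T₁ − T₂)R = Iα = I(a/R), so T₁ − T₂ = (I/R²)a = 1·M_p a = 11.30·a.
Adding the three: (m₁ − m₂)g = (m₁ + m₂ + 11.30)a, so a = (5.43 − 4.31)(9.81)/(5.43 + 4.31 + 11.30) = 0.5222 m/s².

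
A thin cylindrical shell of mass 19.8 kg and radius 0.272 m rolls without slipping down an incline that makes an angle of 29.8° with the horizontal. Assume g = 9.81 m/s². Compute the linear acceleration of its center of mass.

a ≈ 2.44 m/s²

Translation along the incline: Mg sinθ − f = Ma.
Rotation about the center: fR = Iα with I = MR². No-slip gives a = αR, so f = (I/R²)a = M a.
Substituting: Mg sinθ = (1 + 1.000)Ma, so a = g sinθ/(1 + 1.000) = (9.81) sin 29.8° / 2.000 = 2.438 m/s².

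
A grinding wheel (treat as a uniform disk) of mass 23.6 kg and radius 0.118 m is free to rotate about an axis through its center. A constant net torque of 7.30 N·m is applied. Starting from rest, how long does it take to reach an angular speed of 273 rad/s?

I = ½MR² = (1/2)(23.6)(0.118)² = 0.1643 kg·m².
α = τ/I = 7.30/0.1643 = 44.43 rad/s².
ω = αt ⇒ t = ω/α = 273/44.43 = 6.144 s.

t ≈ 6.14 s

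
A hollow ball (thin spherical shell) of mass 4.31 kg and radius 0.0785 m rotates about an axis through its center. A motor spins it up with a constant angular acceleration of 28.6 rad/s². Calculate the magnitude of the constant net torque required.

τ ≈ 0.506 N·m

I = (2/3)MR² = (2/3)(4.31)(0.0785)² = 0.01771 kg·m².
τ = Iα = (0.01771)(28.60) = 0.5064 N·m.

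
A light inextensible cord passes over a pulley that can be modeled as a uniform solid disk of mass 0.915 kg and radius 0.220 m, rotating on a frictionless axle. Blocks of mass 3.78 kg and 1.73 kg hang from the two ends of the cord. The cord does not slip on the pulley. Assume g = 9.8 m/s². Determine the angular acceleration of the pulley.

I = ½MR² = (1/2)(0.915)(0.220)² = 0.02214 kg·m².
Heavier block: m₁g − T₁ = m₁a. Lighter block: T₂ − m₂g = m₂a.
Pulley: (T₁ − T₂)R = Iα = I(a/R), so T₁ − T₂ = (I/R²)a = (1/2)M_p a = 0.4575·a.
Adding the three: (m₁ − m₂)g = (m₁ + m₂ + 0.4575)a, so a = (3.78 − 1.73)(9.8)/(3.78 + 1.73 + 0.4575) = 3.367 m/s².
α = a/R = 3.367/0.220 = 15.30 rad/s².

α ≈ 15.3 rad/s²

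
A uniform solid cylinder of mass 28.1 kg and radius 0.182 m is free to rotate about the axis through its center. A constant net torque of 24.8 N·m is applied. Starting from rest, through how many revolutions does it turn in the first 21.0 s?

≈ 1870 revolutions

I = ½MR² = (1/2)(28.1)(0.182)² = 0.4654 kg·m².
α = τ/I = 24.8/0.4654 = 53.29 rad/s².
θ = ½αt² = ½(53.29)(21.0)² = 11750 rad.
Revolutions = θ/(2π) = 1870.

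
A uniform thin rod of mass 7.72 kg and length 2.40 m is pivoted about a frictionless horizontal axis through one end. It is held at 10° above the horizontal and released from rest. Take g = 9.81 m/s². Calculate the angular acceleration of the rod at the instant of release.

About the pivot, I = (1/3)ML² = (1/3)(7.72)(2.40)² = 14.82 kg·m².
The weight acts at the center, a distance L/2 = 1.200 m from the pivot; τ = Mg(L/2) cos 10° = 89.50 N·m.
α = τ/I = 89.50/14.82 = 6.038 rad/s².
(Equivalently α = (3g/(2L)) cos 10° = 6.038 rad/s².)

α ≈ 6.04 rad/s²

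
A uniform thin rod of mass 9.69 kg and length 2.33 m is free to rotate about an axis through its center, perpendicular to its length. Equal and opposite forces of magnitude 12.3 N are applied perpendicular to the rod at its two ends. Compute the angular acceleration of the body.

I = (1/12)ML² = (1/12)(9.69)(2.33)² = 4.384 kg·m².
The couple gives τ = F·(L/2) + F·(L/2) = F L = (12.3)(2.33) = 28.66 N·m.
From τ = Iα: α = 28.66/4.384 = 6.537 rad/s².

α ≈ 6.54 rad/s²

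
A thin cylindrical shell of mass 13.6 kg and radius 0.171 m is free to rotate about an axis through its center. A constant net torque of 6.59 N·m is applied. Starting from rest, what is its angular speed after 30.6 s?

I = MR² = (13.6)(0.171)² = 0.3977 kg·m².
α = τ/I = 6.59/0.3977 = 16.57 rad/s².
ω = ω₀ + αt = 0 + (16.57)(30.6) = 507.1 rad/s.

ω ≈ 507 rad/s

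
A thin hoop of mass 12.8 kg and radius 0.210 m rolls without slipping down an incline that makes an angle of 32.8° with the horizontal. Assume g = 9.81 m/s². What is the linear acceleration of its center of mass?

a ≈ 2.66 m/s²

Translation along the incline: Mg sinθ − f = Ma.
Rotation about the center: fR = Iα with I = MR². No-slip gives a = αR, so f = (I/R²)a = M a.
Substituting: Mg sinθ = (1 + 1.000)Ma, so a = g sinθ/(1 + 1.000) = (9.81) sin 32.8° / 2.000 = 2.657 m/s².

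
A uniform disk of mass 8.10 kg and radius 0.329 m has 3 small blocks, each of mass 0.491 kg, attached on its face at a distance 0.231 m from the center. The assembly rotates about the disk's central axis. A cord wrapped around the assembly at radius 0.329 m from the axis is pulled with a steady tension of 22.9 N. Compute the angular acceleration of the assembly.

I_disk = ½MR² = ½(8.10)(0.329)² = 0.4384 kg·m².
I_blocks = 3·m·r² = 3(0.491)(0.231)² = 0.07860 kg·m².
Total I = 0.5170 kg·m².
τ = F r = (22.9)(0.329) = 7.534 N·m.
α = τ/I = 7.534/0.5170 = 14.57 rad/s².

α ≈ 14.6 rad/s²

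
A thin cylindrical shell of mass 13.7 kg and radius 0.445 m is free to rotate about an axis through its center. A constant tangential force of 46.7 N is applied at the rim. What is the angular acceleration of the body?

α ≈ 7.66 rad/s²

I = MR² = (13.7)(0.445)² = 2.713 kg·m².
τ = F R = (46.7)(0.445) = 20.78 N·m.
Newton's second law for rotation, τ = Iα, gives α = τ/I = 20.78/2.713 = 7.660 rad/s².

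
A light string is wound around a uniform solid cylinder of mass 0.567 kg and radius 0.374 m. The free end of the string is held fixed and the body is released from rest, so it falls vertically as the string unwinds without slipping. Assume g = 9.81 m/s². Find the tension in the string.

T ≈ 1.85 N

Translation: Mg − T = Ma. Rotation about the center: TR = Iα with I = ½MR².
With a = αR: T = (I/R²)a = (1/2)M a, so Mg = (1 + 0.5000)Ma.
a = g/(1 + 0.5000) = 9.81/1.500 = 6.540 m/s².
T = 0.5000·M·a = (0.5000)(0.567)(6.540) = 1.854 N.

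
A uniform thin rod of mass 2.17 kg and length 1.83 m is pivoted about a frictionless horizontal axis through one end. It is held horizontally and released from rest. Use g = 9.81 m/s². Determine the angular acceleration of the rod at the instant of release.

α ≈ 8.04 rad/s²

About the pivot, I = (1/3)ML² = (1/3)(2.17)(1.83)² = 2.422 kg·m².
The weight acts at the center, a distance L/2 = 0.9150 m from the pivot; τ = Mg(L/2) = 19.48 N·m.
α = τ/I = 19.48/2.422 = 8.041 rad/s².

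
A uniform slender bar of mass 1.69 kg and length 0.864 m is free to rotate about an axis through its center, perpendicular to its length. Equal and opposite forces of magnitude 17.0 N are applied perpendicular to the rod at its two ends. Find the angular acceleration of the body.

α ≈ 140 rad/s²

I = (1/12)ML² = (1/12)(1.69)(0.864)² = 0.1051 kg·m².
The couple gives τ = F·(L/2) + F·(L/2) = F L = (17.0)(0.864) = 14.69 N·m.
From τ = Iα: α = 14.69/0.1051 = 139.7 rad/s².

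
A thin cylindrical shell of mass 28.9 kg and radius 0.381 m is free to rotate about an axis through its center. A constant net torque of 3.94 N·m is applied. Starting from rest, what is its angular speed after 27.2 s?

I = MR² = (28.9)(0.381)² = 4.195 kg·m².
α = τ/I = 3.94/4.195 = 0.9392 rad/s².
ω = ω₀ + αt = 0 + (0.9392)(27.2) = 25.55 rad/s.

ω ≈ 25.5 rad/s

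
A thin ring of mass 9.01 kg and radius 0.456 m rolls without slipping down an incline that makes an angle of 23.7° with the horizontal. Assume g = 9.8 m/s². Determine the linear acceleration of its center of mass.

Translation along the incline: Mg sinθ − f = Ma.
Rotation about the center: fR = Iα with I = MR². No-slip gives a = αR, so f = (I/R²)a = M a.
Substituting: Mg sinθ = (1 + 1.000)Ma, so a = g sinθ/(1 + 1.000) = (9.8) sin 23.7° / 2.000 = 1.970 m/s².

a ≈ 1.97 m/s²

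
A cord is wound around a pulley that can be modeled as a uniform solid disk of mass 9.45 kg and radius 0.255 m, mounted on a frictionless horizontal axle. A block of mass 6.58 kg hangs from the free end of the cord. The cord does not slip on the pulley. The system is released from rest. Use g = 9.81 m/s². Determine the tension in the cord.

I = ½MR² = (1/2)(9.45)(0.255)² = 0.3072 kg·m².
Block: mg − T = ma. Pulley: TR = Iα. No-slip: a = αR, so T = (I/R²)a = 4.725·a.
Then mg = (m + 4.725)a, so a = (6.58)(9.81)/(6.58 + 4.725) = 5.710 m/s².
T = 4.725·a = 26.98 N.

T ≈ 27.0 N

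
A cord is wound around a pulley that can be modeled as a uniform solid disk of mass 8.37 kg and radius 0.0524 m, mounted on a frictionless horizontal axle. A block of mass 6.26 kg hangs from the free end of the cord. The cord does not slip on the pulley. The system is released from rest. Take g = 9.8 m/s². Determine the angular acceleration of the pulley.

I = ½MR² = (1/2)(8.37)(0.0524)² = 0.01149 kg·m².
Block: mg − T = ma. Pulley: TR = Iα. No-slip: a = αR, so T = (I/R²)a = 4.185·a.
Then mg = (m + 4.185)a, so a = (6.26)(9.8)/(6.26 + 4.185) = 5.873 m/s².
α = a/R = 5.873/0.0524 = 112.1 rad/s².

α ≈ 112 rad/s²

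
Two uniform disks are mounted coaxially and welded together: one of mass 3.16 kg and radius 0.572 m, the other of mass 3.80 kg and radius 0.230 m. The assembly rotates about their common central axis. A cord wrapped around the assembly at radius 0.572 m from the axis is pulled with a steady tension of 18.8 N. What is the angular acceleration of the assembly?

I = ½M₁R₁² + ½M₂R₂² = ½(3.16)(0.572)² + ½(3.80)(0.230)² = 0.6175 kg·m².
τ = F r = (18.8)(0.572) = 10.75 N·m.
α = τ/I = 10.75/0.6175 = 17.42 rad/s².

α ≈ 17.4 rad/s²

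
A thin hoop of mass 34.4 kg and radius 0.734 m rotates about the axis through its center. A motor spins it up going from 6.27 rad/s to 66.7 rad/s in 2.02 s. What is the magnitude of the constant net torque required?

I = MR² = (34.4)(0.734)² = 18.53 kg·m².
α = Δω/Δt = (66.7 − 6.27)/2.02 = 29.92 rad/s².
τ = Iα = (18.53)(29.92) = 554.4 N·m.

τ ≈ 554 N·m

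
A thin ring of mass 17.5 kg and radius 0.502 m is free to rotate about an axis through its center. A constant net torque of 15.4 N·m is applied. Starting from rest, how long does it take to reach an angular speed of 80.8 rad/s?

I = MR² = (17.5)(0.502)² = 4.410 kg·m².
α = τ/I = 15.4/4.410 = 3.492 rad/s².
ω = αt ⇒ t = ω/α = 80.8/3.492 = 23.14 s.

t ≈ 23.1 s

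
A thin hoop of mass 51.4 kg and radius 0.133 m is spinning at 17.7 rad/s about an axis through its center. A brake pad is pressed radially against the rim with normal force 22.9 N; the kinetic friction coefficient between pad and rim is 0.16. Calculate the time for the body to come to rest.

I = MR² = (51.4)(0.133)² = 0.9092 kg·m².
Friction force f = μN = (0.16)(22.9) = 3.664 N at the rim; torque magnitude τ = fR = 0.4873 N·m, opposing ω.
|α| = τ/I = 0.4873/0.9092 = 0.5360 rad/s² (deceleration).
0 = ω₀ − |α|t ⇒ t = ω₀/|α| = 17.7/0.5360 = 33.02 s.

t ≈ 33.0 s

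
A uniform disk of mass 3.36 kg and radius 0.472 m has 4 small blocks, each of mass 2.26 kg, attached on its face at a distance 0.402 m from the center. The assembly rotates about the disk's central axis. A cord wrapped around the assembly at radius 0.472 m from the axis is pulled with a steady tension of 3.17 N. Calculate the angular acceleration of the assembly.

α ≈ 0.815 rad/s²

I_disk = ½MR² = ½(3.36)(0.472)² = 0.3743 kg·m².
I_blocks = 4·m·r² = 4(2.26)(0.402)² = 1.461 kg·m².
Total I = 1.835 kg·m².
τ = F r = (3.17)(0.472) = 1.496 N·m.
α = τ/I = 1.496/1.835 = 0.8153 rad/s².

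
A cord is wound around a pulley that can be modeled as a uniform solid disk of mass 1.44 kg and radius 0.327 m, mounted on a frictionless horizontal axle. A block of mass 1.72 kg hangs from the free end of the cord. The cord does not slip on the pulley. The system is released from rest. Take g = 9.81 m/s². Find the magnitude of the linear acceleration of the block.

I = ½MR² = (1/2)(1.44)(0.327)² = 0.07699 kg·m².
Block: mg − T = ma. Pulley: TR = Iα. No-slip: a = αR, so T = (I/R²)a = 0.7200·a.
Then mg = (m + 0.7200)a, so a = (1.72)(9.81)/(1.72 + 0.7200) = 6.915 m/s².

a ≈ 6.92 m/s²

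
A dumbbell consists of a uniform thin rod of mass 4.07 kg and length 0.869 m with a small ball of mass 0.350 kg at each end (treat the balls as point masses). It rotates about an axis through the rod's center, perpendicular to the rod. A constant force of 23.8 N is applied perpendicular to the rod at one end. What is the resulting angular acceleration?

α ≈ 26.6 rad/s²

I_rod = (1/12)ML² = (1/12)(4.07)(0.869)² = 0.2561 kg·m².
I_balls = 2·m·(L/2)² = 2(0.350)(0.4345)² = 0.1322 kg·m².
Total I = 0.3883 kg·m².
τ = F·(L/2) = (23.8)(0.434) = 10.34 N·m.
α = τ/I = 10.34/0.3883 = 26.63 rad/s².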